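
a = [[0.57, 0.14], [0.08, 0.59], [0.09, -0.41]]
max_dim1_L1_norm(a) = 0.71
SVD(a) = [[-0.45, 0.87], [-0.77, -0.25], [0.46, 0.42]] @ diag([0.7555602820123968, 0.5516599135747925]) @ [[-0.36, -0.93],[0.93, -0.36]]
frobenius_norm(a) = 0.94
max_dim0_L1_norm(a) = 1.14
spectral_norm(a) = 0.76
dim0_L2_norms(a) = [0.58, 0.73]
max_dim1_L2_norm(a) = 0.6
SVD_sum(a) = [[0.12, 0.31], [0.21, 0.54], [-0.13, -0.33]] + [[0.45, -0.17], [-0.13, 0.05], [0.22, -0.08]]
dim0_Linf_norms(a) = [0.57, 0.59]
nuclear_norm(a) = 1.31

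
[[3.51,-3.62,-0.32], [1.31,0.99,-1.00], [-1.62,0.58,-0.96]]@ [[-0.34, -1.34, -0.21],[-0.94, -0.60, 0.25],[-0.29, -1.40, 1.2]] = [[2.30, -2.08, -2.03], [-1.09, -0.95, -1.23], [0.28, 3.17, -0.67]]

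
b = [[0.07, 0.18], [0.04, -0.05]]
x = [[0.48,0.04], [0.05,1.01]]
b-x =[[-0.41, 0.14], [-0.01, -1.06]]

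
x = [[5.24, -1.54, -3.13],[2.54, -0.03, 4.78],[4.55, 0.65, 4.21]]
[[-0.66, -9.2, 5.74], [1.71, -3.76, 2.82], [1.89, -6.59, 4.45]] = x @ [[0.11, -1.57, 0.99],[0.19, 0.53, -0.48],[0.3, 0.05, 0.06]]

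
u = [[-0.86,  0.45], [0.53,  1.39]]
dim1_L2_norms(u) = [0.97, 1.49]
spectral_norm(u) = 1.50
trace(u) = 0.53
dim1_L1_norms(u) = [1.31, 1.92]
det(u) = -1.43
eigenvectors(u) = [[-0.98, -0.19],[0.22, -0.98]]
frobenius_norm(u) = 1.78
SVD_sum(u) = [[0.05, 0.19], [0.41, 1.42]] + [[-0.91, 0.26], [0.12, -0.03]]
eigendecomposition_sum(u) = [[-0.92, 0.18], [0.21, -0.04]] + [[0.06, 0.27], [0.32, 1.43]]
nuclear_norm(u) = 2.45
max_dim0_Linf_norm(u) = 1.39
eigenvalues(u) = [-0.96, 1.49]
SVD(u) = [[0.13,  0.99],  [0.99,  -0.13]] @ diag([1.4950817326664774, 0.9590780013361812]) @ [[0.28, 0.96], [-0.96, 0.28]]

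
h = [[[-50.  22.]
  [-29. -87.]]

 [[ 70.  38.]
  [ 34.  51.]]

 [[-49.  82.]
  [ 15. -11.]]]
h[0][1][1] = -87.0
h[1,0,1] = 38.0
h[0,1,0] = -29.0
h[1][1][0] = 34.0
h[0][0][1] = 22.0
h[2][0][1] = 82.0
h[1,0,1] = 38.0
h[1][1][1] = 51.0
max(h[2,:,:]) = 82.0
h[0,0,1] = 22.0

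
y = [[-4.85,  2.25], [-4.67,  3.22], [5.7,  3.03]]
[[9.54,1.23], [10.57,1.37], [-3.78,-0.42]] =y@ [[-1.36, -0.17], [1.31, 0.18]]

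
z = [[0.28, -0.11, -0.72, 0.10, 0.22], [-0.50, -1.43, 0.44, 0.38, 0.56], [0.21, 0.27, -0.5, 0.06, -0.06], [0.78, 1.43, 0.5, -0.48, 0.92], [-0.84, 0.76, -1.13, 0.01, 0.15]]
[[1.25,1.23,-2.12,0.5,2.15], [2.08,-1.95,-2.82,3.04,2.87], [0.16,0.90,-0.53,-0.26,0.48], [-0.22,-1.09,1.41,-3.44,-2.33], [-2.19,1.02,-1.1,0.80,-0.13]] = z @ [[1.9, 0.71, -0.24, -1.23, 0.90], [-1.40, -0.64, 1.39, -1.4, -2.09], [-0.25, -2.03, 1.79, -0.66, -1.77], [1.31, -2.67, -1.43, 1.19, 0.9], [1.15, -1.08, -2.14, 0.46, 1.38]]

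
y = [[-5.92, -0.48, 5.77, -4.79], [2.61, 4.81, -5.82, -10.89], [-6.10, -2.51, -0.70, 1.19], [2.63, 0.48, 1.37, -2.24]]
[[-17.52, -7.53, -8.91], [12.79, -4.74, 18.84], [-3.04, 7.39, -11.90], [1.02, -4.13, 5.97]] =y@[[1.42, -0.22, 1.71], [-1.88, -1.86, 0.3], [-2.16, -1.42, -0.52], [-0.51, 0.32, -0.91]]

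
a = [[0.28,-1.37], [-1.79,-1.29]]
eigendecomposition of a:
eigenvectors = [[0.82,0.48], [-0.58,0.88]]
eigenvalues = [1.25, -2.26]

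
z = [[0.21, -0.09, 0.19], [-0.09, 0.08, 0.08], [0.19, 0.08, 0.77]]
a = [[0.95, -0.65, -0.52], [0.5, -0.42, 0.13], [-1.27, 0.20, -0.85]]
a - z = [[0.74, -0.56, -0.71],[0.59, -0.50, 0.05],[-1.46, 0.12, -1.62]]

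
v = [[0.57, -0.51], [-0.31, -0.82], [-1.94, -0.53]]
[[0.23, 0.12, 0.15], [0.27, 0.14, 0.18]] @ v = [[-0.2, -0.30], [-0.24, -0.35]]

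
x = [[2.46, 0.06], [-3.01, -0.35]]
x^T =[[2.46, -3.01], [0.06, -0.35]]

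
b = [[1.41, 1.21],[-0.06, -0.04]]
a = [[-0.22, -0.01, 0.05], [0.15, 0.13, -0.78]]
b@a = [[-0.13, 0.14, -0.87], [0.01, -0.0, 0.03]]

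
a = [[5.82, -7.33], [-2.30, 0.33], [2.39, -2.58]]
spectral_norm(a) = 10.14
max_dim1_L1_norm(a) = 13.15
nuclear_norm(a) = 11.72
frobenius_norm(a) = 10.26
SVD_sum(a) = [[6.08, -7.11], [-1.13, 1.33], [2.28, -2.67]] + [[-0.26, -0.22], [-1.17, -1.00], [0.11, 0.09]]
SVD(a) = [[-0.92, -0.21],[0.17, -0.97],[-0.35, 0.09]] @ diag([10.143047611103329, 1.577112918877723]) @ [[-0.65, 0.76], [0.76, 0.65]]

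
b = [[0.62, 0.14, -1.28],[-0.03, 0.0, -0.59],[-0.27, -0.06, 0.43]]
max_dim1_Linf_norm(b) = 1.28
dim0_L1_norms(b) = [0.92, 0.2, 2.3]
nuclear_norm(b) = 1.89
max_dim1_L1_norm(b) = 2.04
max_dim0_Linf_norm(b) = 1.28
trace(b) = 1.05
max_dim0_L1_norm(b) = 2.3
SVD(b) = [[-0.89, 0.24, 0.39], [-0.33, -0.93, -0.18], [0.31, -0.28, 0.91]] @ diag([1.6037673167579394, 0.2841307689001328, 0.0003160114850253734]) @ [[-0.39, -0.09, 0.92],  [0.9, 0.18, 0.4],  [0.20, -0.98, -0.01]]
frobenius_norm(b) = 1.63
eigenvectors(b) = [[-0.92, 0.20, -0.09],[-0.16, -0.98, -0.98],[0.36, -0.01, -0.16]]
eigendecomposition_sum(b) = [[0.63, 0.14, -1.25],[0.11, 0.03, -0.22],[-0.25, -0.06, 0.49]] + [[0.00, -0.0, 0.00], [-0.0, 0.0, -0.0], [-0.0, 0.0, -0.0]] + [[-0.01, -0.0, -0.03], [-0.14, -0.03, -0.37], [-0.02, -0.0, -0.06]]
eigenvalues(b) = [1.15, 0.0, -0.1]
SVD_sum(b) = [[0.56, 0.13, -1.31], [0.21, 0.05, -0.48], [-0.2, -0.05, 0.46]] + [[0.06, 0.01, 0.03], [-0.24, -0.05, -0.11], [-0.07, -0.01, -0.03]] + [[0.00, -0.0, -0.00], [-0.00, 0.00, 0.00], [0.00, -0.00, -0.00]]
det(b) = -0.00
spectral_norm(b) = 1.60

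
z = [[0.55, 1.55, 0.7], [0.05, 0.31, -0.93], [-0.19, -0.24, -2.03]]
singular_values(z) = [2.48, 1.5, 0.0]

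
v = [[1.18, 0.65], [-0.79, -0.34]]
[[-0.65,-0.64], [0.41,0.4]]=v@ [[-0.38, -0.36],[-0.31, -0.33]]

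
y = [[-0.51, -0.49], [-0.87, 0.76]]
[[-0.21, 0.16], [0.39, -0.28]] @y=[[-0.03,0.22], [0.04,-0.4]]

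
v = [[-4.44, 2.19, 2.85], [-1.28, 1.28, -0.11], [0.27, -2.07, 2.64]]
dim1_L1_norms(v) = [9.48, 2.67, 4.98]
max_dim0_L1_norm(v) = 5.99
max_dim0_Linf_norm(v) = 4.44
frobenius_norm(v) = 6.87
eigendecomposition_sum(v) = [[-4.57,2.84,2.08], [-1.16,0.72,0.53], [-0.18,0.11,0.08]] + [[-0.00, 0.01, 0.0], [-0.00, 0.01, 0.00], [-0.00, 0.01, 0.00]] + [[0.14, -0.66, 0.76], [-0.11, 0.55, -0.64], [0.45, -2.19, 2.55]]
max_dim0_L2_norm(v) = 4.63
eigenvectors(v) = [[0.97, -0.61, 0.28], [0.25, -0.65, -0.23], [0.04, -0.45, 0.93]]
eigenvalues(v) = [-3.77, 0.01, 3.24]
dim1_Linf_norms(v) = [4.44, 1.28, 2.64]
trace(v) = -0.52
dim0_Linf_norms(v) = [4.44, 2.19, 2.85]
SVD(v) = [[-0.97, 0.04, -0.25],[-0.25, -0.31, 0.92],[-0.04, 0.95, 0.31]] @ diag([5.8983697839214795, 3.5295488162787207, 0.004364129645532641]) @ [[0.78, -0.40, -0.48], [0.13, -0.64, 0.75], [0.61, 0.65, 0.45]]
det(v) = -0.09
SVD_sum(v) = [[-4.46, 2.28, 2.75], [-1.14, 0.58, 0.7], [-0.18, 0.09, 0.11]] + [[0.02, -0.09, 0.1], [-0.14, 0.70, -0.81], [0.45, -2.16, 2.53]] + [[-0.0, -0.0, -0.00],[0.0, 0.0, 0.0],[0.0, 0.0, 0.00]]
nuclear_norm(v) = 9.43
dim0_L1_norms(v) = [5.99, 5.54, 5.6]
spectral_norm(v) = 5.90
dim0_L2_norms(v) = [4.63, 3.27, 3.89]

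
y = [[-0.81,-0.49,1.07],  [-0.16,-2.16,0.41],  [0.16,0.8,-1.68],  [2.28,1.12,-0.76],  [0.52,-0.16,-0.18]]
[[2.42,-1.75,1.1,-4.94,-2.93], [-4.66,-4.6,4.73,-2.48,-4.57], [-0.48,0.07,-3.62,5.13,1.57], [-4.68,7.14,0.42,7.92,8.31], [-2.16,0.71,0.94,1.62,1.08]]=y @ [[-2.92, 2.47, 1.64, 2.37, 2.77],[2.61, 2.18, -2.06, 0.48, 1.96],[1.25, 1.23, 1.33, -2.6, 0.26]]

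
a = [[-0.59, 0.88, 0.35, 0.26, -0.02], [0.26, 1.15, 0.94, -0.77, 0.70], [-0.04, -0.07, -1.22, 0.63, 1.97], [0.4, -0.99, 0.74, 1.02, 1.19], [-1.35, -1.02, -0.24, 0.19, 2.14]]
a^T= [[-0.59, 0.26, -0.04, 0.40, -1.35], [0.88, 1.15, -0.07, -0.99, -1.02], [0.35, 0.94, -1.22, 0.74, -0.24], [0.26, -0.77, 0.63, 1.02, 0.19], [-0.02, 0.70, 1.97, 1.19, 2.14]]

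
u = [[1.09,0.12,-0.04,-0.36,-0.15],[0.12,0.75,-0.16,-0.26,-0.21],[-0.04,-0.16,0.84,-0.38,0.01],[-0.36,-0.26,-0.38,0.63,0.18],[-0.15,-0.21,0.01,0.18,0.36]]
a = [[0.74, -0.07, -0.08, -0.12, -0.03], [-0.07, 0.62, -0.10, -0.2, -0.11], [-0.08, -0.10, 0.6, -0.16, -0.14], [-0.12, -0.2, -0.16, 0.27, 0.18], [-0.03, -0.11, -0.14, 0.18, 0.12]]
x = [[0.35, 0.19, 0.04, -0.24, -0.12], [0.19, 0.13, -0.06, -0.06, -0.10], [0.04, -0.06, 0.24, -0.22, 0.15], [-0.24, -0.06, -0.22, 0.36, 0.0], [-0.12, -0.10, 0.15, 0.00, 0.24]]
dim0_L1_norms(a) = [1.04, 1.1, 1.08, 0.93, 0.58]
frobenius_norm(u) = 1.99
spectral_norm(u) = 1.47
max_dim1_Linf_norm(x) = 0.36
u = a + x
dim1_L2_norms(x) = [0.48, 0.26, 0.37, 0.49, 0.32]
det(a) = -0.00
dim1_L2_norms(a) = [0.76, 0.67, 0.65, 0.43, 0.28]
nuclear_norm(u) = 3.67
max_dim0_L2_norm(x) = 0.49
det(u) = 0.04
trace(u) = 3.67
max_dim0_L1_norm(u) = 1.81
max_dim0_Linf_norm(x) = 0.36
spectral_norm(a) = 0.78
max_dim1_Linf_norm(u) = 1.09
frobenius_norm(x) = 0.88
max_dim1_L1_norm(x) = 0.94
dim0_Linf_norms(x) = [0.35, 0.19, 0.24, 0.36, 0.24]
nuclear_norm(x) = 1.33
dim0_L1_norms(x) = [0.94, 0.54, 0.71, 0.88, 0.61]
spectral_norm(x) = 0.72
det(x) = -0.00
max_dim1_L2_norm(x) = 0.49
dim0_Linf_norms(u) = [1.09, 0.75, 0.84, 0.63, 0.36]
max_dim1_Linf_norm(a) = 0.74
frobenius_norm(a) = 1.31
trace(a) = 2.35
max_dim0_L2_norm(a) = 0.76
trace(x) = 1.32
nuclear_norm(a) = 2.36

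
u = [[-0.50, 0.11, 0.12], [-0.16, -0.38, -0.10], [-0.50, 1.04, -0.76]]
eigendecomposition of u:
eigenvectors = [[(-0.02+0.35j), (-0.02-0.35j), -0.70+0.00j], [-0.21-0.16j, -0.21+0.16j, (-0.22+0j)], [(-0.9+0j), (-0.9-0j), (0.68+0j)]]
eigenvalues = [(-0.53+0.38j), (-0.53-0.38j), (-0.58+0j)]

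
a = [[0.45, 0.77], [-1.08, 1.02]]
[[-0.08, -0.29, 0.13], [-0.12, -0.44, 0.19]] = a @ [[0.01, 0.03, -0.01], [-0.11, -0.40, 0.18]]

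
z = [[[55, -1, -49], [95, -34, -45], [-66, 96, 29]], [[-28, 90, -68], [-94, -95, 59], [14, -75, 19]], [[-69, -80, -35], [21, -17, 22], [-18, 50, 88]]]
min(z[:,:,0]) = -94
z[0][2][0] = -66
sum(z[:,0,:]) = -185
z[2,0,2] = -35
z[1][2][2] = 19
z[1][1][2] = 59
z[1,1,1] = -95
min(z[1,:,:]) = -95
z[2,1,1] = -17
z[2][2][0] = -18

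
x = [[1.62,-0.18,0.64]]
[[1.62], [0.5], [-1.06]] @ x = [[2.62, -0.29, 1.04], [0.81, -0.09, 0.32], [-1.72, 0.19, -0.68]]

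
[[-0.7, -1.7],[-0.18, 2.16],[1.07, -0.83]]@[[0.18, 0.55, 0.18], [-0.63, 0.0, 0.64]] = [[0.94, -0.38, -1.21], [-1.39, -0.10, 1.35], [0.72, 0.59, -0.34]]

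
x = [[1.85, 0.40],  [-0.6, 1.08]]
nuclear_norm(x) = 3.10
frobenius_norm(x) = 2.26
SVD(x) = [[-0.96, 0.29], [0.29, 0.96]] @ diag([1.9457495450578008, 1.1501994209298492]) @ [[-1.00, -0.04], [-0.04, 1.00]]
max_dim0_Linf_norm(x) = 1.85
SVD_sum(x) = [[1.86,0.07],  [-0.56,-0.02]] + [[-0.01, 0.33], [-0.04, 1.1]]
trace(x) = 2.93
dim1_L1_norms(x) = [2.25, 1.68]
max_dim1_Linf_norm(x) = 1.85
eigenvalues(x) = [(1.47+0.3j), (1.47-0.3j)]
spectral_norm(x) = 1.95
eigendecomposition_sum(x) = [[(0.93-0.78j),(0.2-0.97j)], [(-0.3+1.45j),(0.54+1.08j)]] + [[(0.93+0.78j), (0.2+0.97j)], [(-0.3-1.45j), 0.54-1.08j]]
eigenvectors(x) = [[-0.50-0.39j,  -0.50+0.39j], [(0.77+0j),  0.77-0.00j]]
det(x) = 2.24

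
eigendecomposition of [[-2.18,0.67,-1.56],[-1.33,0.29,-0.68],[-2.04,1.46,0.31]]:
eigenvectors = [[-0.81, -0.43, -0.51], [-0.48, -0.05, -0.82], [-0.34, 0.9, 0.25]]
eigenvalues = [-2.45, 1.19, -0.33]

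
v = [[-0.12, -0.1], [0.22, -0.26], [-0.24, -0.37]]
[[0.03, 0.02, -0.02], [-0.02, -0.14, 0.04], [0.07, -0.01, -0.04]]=v@[[-0.18, -0.33, 0.18], [-0.07, 0.24, -0.00]]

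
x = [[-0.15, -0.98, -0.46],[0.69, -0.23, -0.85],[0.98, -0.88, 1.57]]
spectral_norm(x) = 2.07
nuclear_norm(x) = 4.19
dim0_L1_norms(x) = [1.82, 2.09, 2.88]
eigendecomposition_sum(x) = [[(-0.07+0.55j),-0.50-0.18j,-0.21-0.06j], [0.44+0.21j,(-0.29+0.37j),(-0.11+0.16j)], [0.26-0.05j,-0.01+0.25j,0.1j]] + [[(-0.07-0.55j), -0.50+0.18j, (-0.21+0.06j)],  [(0.44-0.21j), (-0.29-0.37j), -0.11-0.16j],  [(0.26+0.05j), -0.01-0.25j, -0.1j]] + [[-0.01+0.00j,0.02-0.00j,(-0.05+0j)],  [-0.19+0.00j,(0.35-0j),-0.64+0.00j],  [(0.46-0j),(-0.86+0j),(1.56-0j)]]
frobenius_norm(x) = 2.58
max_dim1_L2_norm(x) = 2.05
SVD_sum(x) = [[-0.02, 0.02, -0.05], [-0.13, 0.12, -0.26], [0.86, -0.80, 1.67]] + [[0.35, -0.69, -0.51], [0.34, -0.67, -0.49], [0.06, -0.12, -0.09]] + [[-0.48,  -0.32,  0.09], [0.48,  0.32,  -0.09], [0.06,  0.04,  -0.01]]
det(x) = 2.22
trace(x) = 1.19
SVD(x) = [[0.03, -0.71, -0.7], [0.15, -0.69, 0.7], [-0.99, -0.13, 0.09]] @ diag([2.066618085809822, 1.3012894073713457, 0.8254911057466816]) @ [[-0.42, 0.39, -0.82],[-0.38, 0.74, 0.55],[0.82, 0.54, -0.16]]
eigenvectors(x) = [[(0.71+0j),(0.71-0j),-0.03+0.00j],  [0.20-0.59j,0.20+0.59j,(-0.38+0j)],  [(-0.1-0.32j),-0.10+0.32j,0.93+0.00j]]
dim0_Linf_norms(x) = [0.98, 0.98, 1.57]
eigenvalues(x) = [(-0.36+1.02j), (-0.36-1.02j), (1.9+0j)]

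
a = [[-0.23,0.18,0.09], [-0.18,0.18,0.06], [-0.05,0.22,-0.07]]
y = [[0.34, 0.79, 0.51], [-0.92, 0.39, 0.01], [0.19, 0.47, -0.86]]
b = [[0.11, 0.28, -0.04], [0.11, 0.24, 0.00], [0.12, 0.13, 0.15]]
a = b @ y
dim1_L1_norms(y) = [1.64, 1.32, 1.52]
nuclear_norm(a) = 0.61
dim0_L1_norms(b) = [0.34, 0.65, 0.19]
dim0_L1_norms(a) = [0.46, 0.58, 0.22]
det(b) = -0.00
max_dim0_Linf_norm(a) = 0.23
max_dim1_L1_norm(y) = 1.64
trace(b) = 0.50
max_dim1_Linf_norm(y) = 0.92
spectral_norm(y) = 1.00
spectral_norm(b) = 0.44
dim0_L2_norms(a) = [0.3, 0.34, 0.13]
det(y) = -1.00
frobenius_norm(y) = 1.73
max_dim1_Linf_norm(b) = 0.28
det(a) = 0.00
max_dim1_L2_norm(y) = 1.0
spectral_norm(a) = 0.44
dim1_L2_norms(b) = [0.3, 0.26, 0.23]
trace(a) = -0.12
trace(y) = -0.13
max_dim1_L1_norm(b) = 0.43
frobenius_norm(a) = 0.47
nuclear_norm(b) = 0.60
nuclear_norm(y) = 3.00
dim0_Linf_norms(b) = [0.12, 0.28, 0.15]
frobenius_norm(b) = 0.46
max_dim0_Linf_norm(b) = 0.28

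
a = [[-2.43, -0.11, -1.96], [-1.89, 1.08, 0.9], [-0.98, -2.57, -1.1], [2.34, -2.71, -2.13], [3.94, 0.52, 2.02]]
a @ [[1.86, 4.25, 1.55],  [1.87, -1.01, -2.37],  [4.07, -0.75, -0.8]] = [[-12.7, -8.75, -1.94], [2.17, -9.80, -6.21], [-11.11, -0.74, 5.45], [-9.38, 14.28, 11.75], [16.52, 14.7, 3.26]]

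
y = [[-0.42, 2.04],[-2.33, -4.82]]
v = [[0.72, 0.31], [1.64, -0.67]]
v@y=[[-1.02, -0.03], [0.87, 6.58]]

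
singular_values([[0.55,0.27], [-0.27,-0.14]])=[0.68, 0.01]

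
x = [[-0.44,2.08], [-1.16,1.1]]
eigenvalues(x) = [(0.33+1.35j), (0.33-1.35j)]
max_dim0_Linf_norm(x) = 2.08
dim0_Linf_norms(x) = [1.16, 2.08]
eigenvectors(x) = [[(0.8+0j), 0.80-0.00j], [(0.3+0.52j), 0.30-0.52j]]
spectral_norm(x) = 2.55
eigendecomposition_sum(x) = [[(-0.22+0.77j), 1.04-0.25j], [(-0.58+0.14j), (0.55+0.58j)]] + [[-0.22-0.77j, (1.04+0.25j)], [-0.58-0.14j, 0.55-0.58j]]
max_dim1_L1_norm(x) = 2.52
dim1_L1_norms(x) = [2.52, 2.26]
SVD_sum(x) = [[-0.84, 1.90],[-0.60, 1.35]] + [[0.4, 0.18], [-0.56, -0.25]]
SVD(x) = [[-0.82, -0.58], [-0.58, 0.82]] @ diag([2.550208727874229, 0.7563302481549363]) @ [[0.40, -0.91], [-0.91, -0.4]]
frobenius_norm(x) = 2.66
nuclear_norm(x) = 3.31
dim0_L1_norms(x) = [1.6, 3.18]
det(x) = 1.93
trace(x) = 0.66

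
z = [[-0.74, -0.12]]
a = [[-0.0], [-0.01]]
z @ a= [[0.00]]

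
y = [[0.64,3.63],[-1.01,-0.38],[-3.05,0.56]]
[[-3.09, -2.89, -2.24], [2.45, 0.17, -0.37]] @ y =[[7.77, -11.37],[2.52, 8.62]]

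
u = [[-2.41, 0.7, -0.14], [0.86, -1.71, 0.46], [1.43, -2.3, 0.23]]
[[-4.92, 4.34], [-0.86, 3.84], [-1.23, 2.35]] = u@[[2.61,-2.75], [2.36,-2.20], [2.03,5.31]]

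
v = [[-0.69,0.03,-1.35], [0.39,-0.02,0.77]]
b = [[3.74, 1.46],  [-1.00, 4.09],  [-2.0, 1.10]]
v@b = [[0.09, -2.37], [-0.06, 1.33]]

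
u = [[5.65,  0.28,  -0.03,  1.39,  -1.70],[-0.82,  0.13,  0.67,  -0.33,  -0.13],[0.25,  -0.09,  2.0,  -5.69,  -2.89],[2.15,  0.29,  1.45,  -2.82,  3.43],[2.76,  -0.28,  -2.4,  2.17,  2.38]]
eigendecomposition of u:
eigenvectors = [[0.07-0.44j, 0.07+0.44j, 0.08-0.09j, (0.08+0.09j), (-0.03+0j)],[(0.1+0.04j), (0.1-0.04j), 0.08+0.09j, 0.08-0.09j, 0.96+0.00j],[0.64+0.00j, 0.64-0.00j, -0.74+0.00j, (-0.74-0j), (-0.26+0j)],[(-0.13-0.14j), -0.13+0.14j, (-0.47+0.39j), -0.47-0.39j, -0.09+0.00j],[-0.57-0.15j, (-0.57+0.15j), -0.11-0.19j, -0.11+0.19j, (-0.03+0j)]]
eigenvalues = [(5.76+1.79j), (5.76-1.79j), (-2.09+2.34j), (-2.09-2.34j), (0.01+0j)]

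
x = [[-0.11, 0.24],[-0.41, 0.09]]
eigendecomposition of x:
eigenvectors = [[-0.19+0.58j, (-0.19-0.58j)],[(-0.79+0j), -0.79-0.00j]]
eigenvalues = [(-0.01+0.3j), (-0.01-0.3j)]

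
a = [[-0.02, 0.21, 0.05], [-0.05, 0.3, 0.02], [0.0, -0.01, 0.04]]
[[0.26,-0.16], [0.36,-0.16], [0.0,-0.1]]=a @ [[-0.91, 2.69],[1.04, 0.08],[0.37, -2.38]]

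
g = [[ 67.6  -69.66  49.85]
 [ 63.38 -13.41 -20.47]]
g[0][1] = -69.66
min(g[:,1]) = -69.66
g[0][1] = -69.66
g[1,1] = -13.41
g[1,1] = -13.41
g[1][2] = -20.47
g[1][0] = 63.38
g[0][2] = 49.85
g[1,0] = 63.38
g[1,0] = 63.38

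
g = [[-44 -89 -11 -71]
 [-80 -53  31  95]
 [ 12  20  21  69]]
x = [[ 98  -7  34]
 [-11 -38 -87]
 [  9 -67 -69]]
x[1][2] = -87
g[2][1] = 20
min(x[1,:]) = -87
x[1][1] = -38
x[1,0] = -11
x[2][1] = -67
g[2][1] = 20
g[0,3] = -71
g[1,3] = 95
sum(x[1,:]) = -136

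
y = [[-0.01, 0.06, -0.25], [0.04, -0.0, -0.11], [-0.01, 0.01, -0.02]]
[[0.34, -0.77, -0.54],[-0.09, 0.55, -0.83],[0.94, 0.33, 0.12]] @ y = [[-0.03, 0.02, 0.01],  [0.03, -0.01, -0.02],  [0.00, 0.06, -0.27]]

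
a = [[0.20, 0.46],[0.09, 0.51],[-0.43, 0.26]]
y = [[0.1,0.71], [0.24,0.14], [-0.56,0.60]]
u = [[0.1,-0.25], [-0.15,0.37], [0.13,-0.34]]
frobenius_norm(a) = 0.88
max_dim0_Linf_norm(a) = 0.51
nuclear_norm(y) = 1.53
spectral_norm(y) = 0.99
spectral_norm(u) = 0.60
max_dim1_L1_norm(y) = 1.16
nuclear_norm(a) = 1.22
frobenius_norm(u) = 0.60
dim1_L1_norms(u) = [0.35, 0.52, 0.47]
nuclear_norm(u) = 0.61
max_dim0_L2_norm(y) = 0.94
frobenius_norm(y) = 1.12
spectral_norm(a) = 0.74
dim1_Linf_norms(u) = [0.25, 0.37, 0.34]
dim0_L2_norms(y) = [0.62, 0.94]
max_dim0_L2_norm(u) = 0.56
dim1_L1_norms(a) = [0.66, 0.6, 0.69]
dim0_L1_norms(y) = [0.9, 1.45]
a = y + u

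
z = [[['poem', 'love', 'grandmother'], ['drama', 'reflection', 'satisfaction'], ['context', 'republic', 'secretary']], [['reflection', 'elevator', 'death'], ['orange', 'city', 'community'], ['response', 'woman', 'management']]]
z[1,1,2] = 'community'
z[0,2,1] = 'republic'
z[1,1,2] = 'community'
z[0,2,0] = 'context'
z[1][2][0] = 'response'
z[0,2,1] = 'republic'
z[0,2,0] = 'context'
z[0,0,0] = 'poem'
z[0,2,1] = 'republic'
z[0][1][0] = 'drama'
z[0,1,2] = 'satisfaction'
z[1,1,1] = 'city'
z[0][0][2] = 'grandmother'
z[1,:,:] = [['reflection', 'elevator', 'death'], ['orange', 'city', 'community'], ['response', 'woman', 'management']]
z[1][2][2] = 'management'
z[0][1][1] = 'reflection'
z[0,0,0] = 'poem'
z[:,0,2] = ['grandmother', 'death']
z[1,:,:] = [['reflection', 'elevator', 'death'], ['orange', 'city', 'community'], ['response', 'woman', 'management']]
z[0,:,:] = [['poem', 'love', 'grandmother'], ['drama', 'reflection', 'satisfaction'], ['context', 'republic', 'secretary']]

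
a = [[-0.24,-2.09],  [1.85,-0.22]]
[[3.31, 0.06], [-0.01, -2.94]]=a @ [[-0.19, -1.57],[-1.56, 0.15]]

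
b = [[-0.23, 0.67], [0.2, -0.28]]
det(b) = -0.07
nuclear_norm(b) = 0.87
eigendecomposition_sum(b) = [[0.06, 0.1], [0.03, 0.05]] + [[-0.29, 0.57], [0.17, -0.33]]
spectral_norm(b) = 0.78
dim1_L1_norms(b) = [0.9, 0.48]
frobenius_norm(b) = 0.79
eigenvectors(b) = [[0.89,  -0.86],[0.45,  0.5]]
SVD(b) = [[-0.9,0.43],  [0.43,0.90]] @ diag([0.7824886162686807, 0.0889469808926928]) @ [[0.37, -0.93], [0.93, 0.37]]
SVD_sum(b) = [[-0.27,0.66], [0.13,-0.31]] + [[0.04, 0.01], [0.07, 0.03]]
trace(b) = -0.51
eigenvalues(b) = [0.11, -0.62]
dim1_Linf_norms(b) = [0.67, 0.28]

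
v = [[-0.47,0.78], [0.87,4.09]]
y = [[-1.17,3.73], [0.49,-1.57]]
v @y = [[0.93, -2.98], [0.99, -3.18]]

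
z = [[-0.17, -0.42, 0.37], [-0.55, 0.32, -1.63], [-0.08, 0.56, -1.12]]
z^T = [[-0.17, -0.55, -0.08],[-0.42, 0.32, 0.56],[0.37, -1.63, -1.12]]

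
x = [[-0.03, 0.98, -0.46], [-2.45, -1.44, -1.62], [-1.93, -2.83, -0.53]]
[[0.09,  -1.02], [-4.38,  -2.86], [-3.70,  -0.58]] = x @ [[1.15, -0.02], [0.41, -0.14], [0.6, 1.92]]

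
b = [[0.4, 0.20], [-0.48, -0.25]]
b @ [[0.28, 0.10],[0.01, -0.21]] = [[0.11,-0.0], [-0.14,0.0]]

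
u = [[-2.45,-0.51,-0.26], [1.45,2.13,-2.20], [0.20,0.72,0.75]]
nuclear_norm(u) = 6.72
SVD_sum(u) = [[-1.2, -1.04, 0.85], [2.15, 1.87, -1.53], [0.13, 0.11, -0.09]] + [[-1.18, 0.35, -1.23], [-0.68, 0.2, -0.71], [0.35, -0.1, 0.37]] + [[-0.07, 0.18, 0.12],  [-0.02, 0.06, 0.04],  [-0.28, 0.71, 0.47]]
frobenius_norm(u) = 4.35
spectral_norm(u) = 3.71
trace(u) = 0.43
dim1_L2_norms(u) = [2.52, 3.39, 1.06]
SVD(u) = [[-0.49, -0.84, 0.24], [0.87, -0.48, 0.08], [0.05, 0.25, 0.97]] @ diag([3.7084613715474686, 2.075744362208662, 0.9322551144934699]) @ [[0.66, 0.58, -0.47], [0.68, -0.2, 0.71], [-0.31, 0.79, 0.53]]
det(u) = -7.18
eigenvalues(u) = [(-2.29+0j), (1.36+1.14j), (1.36-1.14j)]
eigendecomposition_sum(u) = [[-2.35-0.00j, (-0.21-0j), -0.36+0.00j], [(0.76+0j), 0.07+0.00j, (0.11-0j)], [-0.03-0.00j, -0.00-0.00j, -0.00+0.00j]] + [[-0.05+0.02j, (-0.15+0.05j), (0.05-0.27j)], [0.35+0.05j, 1.03+0.19j, (-1.16+1.45j)], [0.11-0.15j, 0.36-0.43j, 0.38+0.93j]] + [[(-0.05-0.02j),  (-0.15-0.05j),  (0.05+0.27j)],  [0.35-0.05j,  1.03-0.19j,  -1.16-1.45j],  [(0.11+0.15j),  (0.36+0.43j),  (0.38-0.93j)]]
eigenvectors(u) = [[0.95+0.00j, 0.11-0.06j, (0.11+0.06j)], [-0.31+0.00j, (-0.87+0j), (-0.87-0j)], [(0.01+0j), (-0.23+0.41j), -0.23-0.41j]]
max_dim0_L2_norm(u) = 2.85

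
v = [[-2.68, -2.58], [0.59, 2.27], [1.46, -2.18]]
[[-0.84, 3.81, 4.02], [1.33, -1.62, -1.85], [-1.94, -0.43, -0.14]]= v @ [[-0.33,-0.98,-0.95], [0.67,-0.46,-0.57]]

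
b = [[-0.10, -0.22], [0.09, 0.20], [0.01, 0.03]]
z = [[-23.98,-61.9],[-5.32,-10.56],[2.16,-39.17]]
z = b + [[-23.88,-61.68], [-5.41,-10.76], [2.15,-39.20]]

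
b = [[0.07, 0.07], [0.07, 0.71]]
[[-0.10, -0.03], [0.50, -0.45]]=b@[[-2.42, 0.23],[0.94, -0.65]]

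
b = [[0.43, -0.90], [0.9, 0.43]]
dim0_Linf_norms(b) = [0.9, 0.9]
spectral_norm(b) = 1.00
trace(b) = 0.86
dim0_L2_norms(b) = [1.0, 1.0]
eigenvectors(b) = [[(0.71+0j),(0.71-0j)], [0.00-0.71j,0.00+0.71j]]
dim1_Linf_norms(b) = [0.9, 0.9]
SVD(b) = [[-0.43, -0.9], [-0.9, 0.43]] @ diag([0.9974467404327912, 0.9974467404327912]) @ [[-1.0, -0.0],[0.00, 1.00]]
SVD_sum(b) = [[0.43,0.0], [0.9,0.0]] + [[0.00, -0.90], [0.00, 0.43]]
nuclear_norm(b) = 1.99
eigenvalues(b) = [(0.43+0.9j), (0.43-0.9j)]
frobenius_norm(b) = 1.41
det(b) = 0.99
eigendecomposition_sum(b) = [[0.22+0.45j, (-0.45+0.22j)],[(0.45-0.21j), 0.22+0.45j]] + [[0.22-0.45j, -0.45-0.22j], [(0.45+0.21j), 0.22-0.45j]]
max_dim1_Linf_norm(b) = 0.9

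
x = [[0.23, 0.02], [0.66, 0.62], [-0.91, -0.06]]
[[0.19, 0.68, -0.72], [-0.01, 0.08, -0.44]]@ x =[[1.15, 0.47], [0.45, 0.08]]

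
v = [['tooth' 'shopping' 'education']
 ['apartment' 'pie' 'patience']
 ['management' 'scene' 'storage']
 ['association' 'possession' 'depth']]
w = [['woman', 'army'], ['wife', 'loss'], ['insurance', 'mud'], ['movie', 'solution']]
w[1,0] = 'wife'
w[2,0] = 'insurance'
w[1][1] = 'loss'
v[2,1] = 'scene'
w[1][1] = 'loss'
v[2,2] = 'storage'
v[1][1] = 'pie'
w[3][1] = 'solution'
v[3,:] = ['association', 'possession', 'depth']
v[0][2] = 'education'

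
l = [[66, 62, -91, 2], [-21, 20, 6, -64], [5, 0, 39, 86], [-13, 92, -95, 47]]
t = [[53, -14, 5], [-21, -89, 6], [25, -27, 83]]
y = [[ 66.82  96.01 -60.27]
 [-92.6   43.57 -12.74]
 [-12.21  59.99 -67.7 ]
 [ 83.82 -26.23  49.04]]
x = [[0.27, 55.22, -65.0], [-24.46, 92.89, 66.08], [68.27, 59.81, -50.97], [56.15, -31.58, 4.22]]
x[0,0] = 0.27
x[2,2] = -50.97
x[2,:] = [68.27, 59.81, -50.97]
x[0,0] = 0.27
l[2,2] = 39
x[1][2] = 66.08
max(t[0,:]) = 53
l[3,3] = 47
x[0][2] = -65.0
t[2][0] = 25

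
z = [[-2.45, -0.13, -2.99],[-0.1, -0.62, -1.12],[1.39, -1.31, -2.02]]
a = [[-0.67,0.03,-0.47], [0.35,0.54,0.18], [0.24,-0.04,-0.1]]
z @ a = [[0.88, -0.02, 1.43], [-0.42, -0.29, 0.05], [-1.87, -0.58, -0.69]]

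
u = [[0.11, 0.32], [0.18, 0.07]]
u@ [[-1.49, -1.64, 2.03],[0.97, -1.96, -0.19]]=[[0.15, -0.81, 0.16], [-0.20, -0.43, 0.35]]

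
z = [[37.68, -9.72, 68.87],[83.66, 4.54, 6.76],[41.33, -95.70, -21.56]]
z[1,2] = 6.76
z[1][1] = 4.54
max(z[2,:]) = 41.33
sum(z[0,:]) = 96.83000000000001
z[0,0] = 37.68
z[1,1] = 4.54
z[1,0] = 83.66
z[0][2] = 68.87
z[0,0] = 37.68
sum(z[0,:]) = 96.83000000000001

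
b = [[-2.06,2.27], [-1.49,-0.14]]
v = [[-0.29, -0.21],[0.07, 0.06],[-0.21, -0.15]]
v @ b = [[0.91, -0.63], [-0.23, 0.15], [0.66, -0.46]]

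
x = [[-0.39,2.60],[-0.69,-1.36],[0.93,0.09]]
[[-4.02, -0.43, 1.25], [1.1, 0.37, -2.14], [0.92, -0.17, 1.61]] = x@ [[1.12, -0.16, 1.66], [-1.38, -0.19, 0.73]]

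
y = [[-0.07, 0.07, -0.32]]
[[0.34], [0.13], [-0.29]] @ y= [[-0.02, 0.02, -0.11], [-0.01, 0.01, -0.04], [0.02, -0.02, 0.09]]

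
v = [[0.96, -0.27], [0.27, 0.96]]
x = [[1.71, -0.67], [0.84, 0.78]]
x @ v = [[1.46, -1.1], [1.02, 0.52]]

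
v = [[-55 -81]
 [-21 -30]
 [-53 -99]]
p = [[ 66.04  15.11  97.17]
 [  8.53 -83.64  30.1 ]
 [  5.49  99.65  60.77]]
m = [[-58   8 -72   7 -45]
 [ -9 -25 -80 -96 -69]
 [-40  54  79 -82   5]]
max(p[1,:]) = 30.1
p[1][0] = 8.53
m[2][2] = 79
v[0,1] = -81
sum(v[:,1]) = -210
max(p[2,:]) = 99.65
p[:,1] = [15.11, -83.64, 99.65]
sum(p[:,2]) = 188.04000000000002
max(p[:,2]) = 97.17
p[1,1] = -83.64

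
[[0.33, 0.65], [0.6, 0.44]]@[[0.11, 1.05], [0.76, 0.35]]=[[0.53, 0.57], [0.40, 0.78]]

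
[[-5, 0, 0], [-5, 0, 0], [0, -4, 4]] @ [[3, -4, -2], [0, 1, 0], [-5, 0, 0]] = [[-15, 20, 10], [-15, 20, 10], [-20, -4, 0]]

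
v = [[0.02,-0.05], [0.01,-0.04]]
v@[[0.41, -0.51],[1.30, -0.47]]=[[-0.06, 0.01], [-0.05, 0.01]]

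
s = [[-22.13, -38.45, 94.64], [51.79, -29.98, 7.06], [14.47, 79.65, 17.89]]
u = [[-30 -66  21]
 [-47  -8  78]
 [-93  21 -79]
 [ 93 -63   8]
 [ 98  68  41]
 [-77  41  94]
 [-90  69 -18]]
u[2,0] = -93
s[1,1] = -29.98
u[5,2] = 94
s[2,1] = 79.65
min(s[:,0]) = -22.13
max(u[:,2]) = 94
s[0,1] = -38.45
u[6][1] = 69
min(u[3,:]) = -63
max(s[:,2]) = 94.64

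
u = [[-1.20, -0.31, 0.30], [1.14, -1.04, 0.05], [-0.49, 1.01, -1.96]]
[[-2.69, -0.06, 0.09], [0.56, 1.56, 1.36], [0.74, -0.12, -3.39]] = u@[[1.84, 0.22, 0.43],[1.47, -1.29, -0.78],[-0.08, -0.66, 1.22]]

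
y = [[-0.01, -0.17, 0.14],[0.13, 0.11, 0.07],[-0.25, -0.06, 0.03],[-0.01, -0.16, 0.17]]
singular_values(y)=[0.35, 0.26, 0.1]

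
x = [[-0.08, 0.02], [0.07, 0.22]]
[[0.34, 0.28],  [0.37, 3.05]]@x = [[-0.01, 0.07], [0.18, 0.68]]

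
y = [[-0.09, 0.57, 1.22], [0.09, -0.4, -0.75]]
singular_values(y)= [1.6, 0.05]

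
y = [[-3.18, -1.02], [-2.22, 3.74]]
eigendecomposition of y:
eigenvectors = [[-0.96, 0.14], [-0.29, -0.99]]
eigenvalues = [-3.49, 4.05]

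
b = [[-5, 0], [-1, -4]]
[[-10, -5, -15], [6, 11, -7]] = b @ [[2, 1, 3], [-2, -3, 1]]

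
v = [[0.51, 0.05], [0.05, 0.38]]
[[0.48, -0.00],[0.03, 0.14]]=v @ [[0.94, -0.04], [-0.04, 0.37]]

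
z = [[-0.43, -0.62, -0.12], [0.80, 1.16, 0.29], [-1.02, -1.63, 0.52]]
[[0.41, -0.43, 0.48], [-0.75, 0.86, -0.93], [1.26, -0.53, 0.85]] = z @ [[-0.2,-0.35,-0.48], [-0.57,0.79,-0.36], [0.25,0.77,-0.44]]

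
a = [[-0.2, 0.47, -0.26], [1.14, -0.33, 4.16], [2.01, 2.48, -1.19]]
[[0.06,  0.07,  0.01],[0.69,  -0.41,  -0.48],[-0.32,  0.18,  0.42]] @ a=[[0.09,0.03,0.26],  [-1.57,-0.73,-1.31],  [1.11,0.83,0.33]]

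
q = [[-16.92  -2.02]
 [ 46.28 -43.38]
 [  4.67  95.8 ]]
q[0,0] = -16.92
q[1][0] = 46.28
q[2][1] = 95.8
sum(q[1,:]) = 2.8999999999999986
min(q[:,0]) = -16.92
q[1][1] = -43.38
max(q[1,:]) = 46.28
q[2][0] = 4.67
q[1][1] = -43.38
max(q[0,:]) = -2.02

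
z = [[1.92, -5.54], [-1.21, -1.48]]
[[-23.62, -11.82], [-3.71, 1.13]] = z @ [[-1.51, -2.49], [3.74, 1.27]]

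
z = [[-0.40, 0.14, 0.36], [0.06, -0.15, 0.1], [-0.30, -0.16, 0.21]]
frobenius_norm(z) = 0.71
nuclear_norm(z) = 1.03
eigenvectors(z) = [[(0.83+0j),0.45-0.39j,0.45+0.39j], [-0.45+0.00j,0.11-0.34j,(0.11+0.34j)], [0.33+0.00j,0.72+0.00j,0.72-0.00j]]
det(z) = -0.02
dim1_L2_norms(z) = [0.56, 0.19, 0.4]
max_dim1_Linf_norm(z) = 0.4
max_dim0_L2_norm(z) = 0.5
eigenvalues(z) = [(-0.33+0j), (-0+0.24j), (-0-0.24j)]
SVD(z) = [[-0.83, -0.43, 0.34],[-0.02, 0.64, 0.77],[-0.55, 0.63, -0.54]] @ diag([0.6505620074783729, 0.26233792637426157, 0.11378878157077538]) @ [[0.77, -0.04, -0.64], [0.08, -0.98, 0.16], [0.64, 0.17, 0.75]]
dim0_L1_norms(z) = [0.76, 0.45, 0.67]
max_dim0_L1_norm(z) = 0.76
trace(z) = -0.34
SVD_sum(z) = [[-0.42, 0.02, 0.35], [-0.01, 0.0, 0.01], [-0.27, 0.01, 0.23]] + [[-0.01, 0.11, -0.02],[0.01, -0.17, 0.03],[0.01, -0.16, 0.03]] + [[0.02, 0.01, 0.03], [0.06, 0.02, 0.07], [-0.04, -0.01, -0.05]]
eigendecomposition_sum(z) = [[(-0.23+0j), (0.27-0j), (0.1-0j)], [0.12-0.00j, (-0.14+0j), -0.06+0.00j], [(-0.09+0j), (0.1-0j), (0.04-0j)]] + [[-0.08+0.04j, (-0.06+0.1j), (0.13+0.04j)], [-0.03+0.04j, -0.00+0.07j, 0.08-0.02j], [(-0.1-0.03j), -0.13+0.04j, (0.08+0.14j)]] + [[(-0.08-0.04j), -0.06-0.10j, 0.13-0.04j], [-0.03-0.04j, -0.00-0.07j, (0.08+0.02j)], [-0.10+0.03j, -0.13-0.04j, (0.08-0.14j)]]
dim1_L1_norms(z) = [0.9, 0.31, 0.67]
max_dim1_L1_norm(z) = 0.9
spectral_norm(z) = 0.65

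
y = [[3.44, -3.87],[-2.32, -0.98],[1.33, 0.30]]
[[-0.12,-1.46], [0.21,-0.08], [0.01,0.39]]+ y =[[3.32, -5.33], [-2.11, -1.06], [1.34, 0.69]]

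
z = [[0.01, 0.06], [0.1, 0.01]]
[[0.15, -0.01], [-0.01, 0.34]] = z@[[-0.38, 3.47], [2.64, -0.75]]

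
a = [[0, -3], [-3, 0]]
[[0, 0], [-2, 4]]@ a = [[0, 0], [-12, 6]]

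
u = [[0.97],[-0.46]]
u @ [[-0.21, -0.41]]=[[-0.2,-0.4], [0.1,0.19]]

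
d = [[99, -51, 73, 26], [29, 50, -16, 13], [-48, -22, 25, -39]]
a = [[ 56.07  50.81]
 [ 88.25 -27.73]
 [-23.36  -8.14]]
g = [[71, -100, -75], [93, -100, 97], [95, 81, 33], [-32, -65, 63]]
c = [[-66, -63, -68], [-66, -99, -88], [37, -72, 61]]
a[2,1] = -8.14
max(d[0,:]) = 99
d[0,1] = -51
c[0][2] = -68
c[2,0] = 37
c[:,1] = [-63, -99, -72]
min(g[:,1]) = -100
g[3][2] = 63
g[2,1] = 81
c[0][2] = -68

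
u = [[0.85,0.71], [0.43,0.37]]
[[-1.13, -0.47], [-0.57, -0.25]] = u @[[-1.15, 0.16], [-0.21, -0.86]]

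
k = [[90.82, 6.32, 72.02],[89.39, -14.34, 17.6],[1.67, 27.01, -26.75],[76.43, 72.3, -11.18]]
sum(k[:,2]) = 51.690000000000005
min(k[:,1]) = -14.34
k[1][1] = -14.34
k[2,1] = 27.01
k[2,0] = 1.67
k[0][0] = 90.82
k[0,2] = 72.02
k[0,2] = 72.02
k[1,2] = 17.6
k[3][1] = 72.3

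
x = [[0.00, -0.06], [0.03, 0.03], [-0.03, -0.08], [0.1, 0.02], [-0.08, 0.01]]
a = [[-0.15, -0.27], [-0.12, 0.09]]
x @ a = [[0.01, -0.01], [-0.01, -0.01], [0.01, 0.0], [-0.02, -0.03], [0.01, 0.02]]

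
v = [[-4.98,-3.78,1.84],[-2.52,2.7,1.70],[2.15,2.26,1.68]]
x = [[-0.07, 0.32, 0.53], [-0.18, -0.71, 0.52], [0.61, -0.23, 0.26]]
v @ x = [[2.15, 0.67, -4.13], [0.73, -3.11, 0.51], [0.47, -1.3, 2.75]]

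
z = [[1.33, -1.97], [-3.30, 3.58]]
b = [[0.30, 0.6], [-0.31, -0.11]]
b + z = [[1.63,-1.37], [-3.61,3.47]]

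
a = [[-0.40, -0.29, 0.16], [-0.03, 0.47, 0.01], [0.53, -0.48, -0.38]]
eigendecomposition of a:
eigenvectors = [[-0.51, -0.47, -0.35], [-0.02, -0.01, 0.71], [0.86, -0.88, -0.61]]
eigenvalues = [-0.68, -0.1, 0.48]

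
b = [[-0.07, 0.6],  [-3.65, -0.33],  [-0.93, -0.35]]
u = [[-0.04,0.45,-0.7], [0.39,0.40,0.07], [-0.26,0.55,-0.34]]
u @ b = [[-0.99, 0.07], [-1.55, 0.08], [-1.67, -0.22]]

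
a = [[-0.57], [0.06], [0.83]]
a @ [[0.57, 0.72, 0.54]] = [[-0.32, -0.41, -0.31], [0.03, 0.04, 0.03], [0.47, 0.6, 0.45]]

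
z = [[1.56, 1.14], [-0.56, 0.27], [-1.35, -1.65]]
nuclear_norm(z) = 3.55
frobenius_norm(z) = 2.94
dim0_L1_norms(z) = [3.47, 3.06]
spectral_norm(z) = 2.86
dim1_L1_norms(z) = [2.7, 0.83, 3.0]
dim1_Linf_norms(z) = [1.56, 0.56, 1.65]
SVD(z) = [[-0.67,  0.35], [0.08,  -0.85], [0.74,  0.4]] @ diag([2.862577580252588, 0.6858203824874528]) @ [[-0.73, -0.69], [0.69, -0.73]]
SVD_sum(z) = [[1.40, 1.31], [-0.16, -0.15], [-1.54, -1.45]] + [[0.16, -0.17], [-0.40, 0.42], [0.19, -0.20]]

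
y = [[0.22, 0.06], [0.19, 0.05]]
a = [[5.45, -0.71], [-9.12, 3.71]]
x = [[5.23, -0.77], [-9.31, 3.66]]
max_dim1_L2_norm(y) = 0.23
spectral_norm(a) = 11.21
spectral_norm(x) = 11.26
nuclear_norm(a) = 12.44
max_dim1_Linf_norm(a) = 9.12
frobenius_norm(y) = 0.30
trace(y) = 0.27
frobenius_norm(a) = 11.28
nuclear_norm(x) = 12.33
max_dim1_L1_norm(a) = 12.83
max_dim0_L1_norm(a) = 14.57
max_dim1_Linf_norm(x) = 9.31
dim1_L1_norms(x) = [6.0, 12.97]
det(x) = 11.97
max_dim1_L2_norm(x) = 10.0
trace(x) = 8.89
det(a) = 13.74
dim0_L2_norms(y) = [0.29, 0.08]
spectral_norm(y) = 0.30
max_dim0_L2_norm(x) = 10.68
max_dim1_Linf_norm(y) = 0.22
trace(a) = 9.16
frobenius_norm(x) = 11.31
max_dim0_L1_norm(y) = 0.41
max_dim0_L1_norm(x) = 14.54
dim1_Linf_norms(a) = [5.45, 9.12]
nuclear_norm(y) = 0.30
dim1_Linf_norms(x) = [5.23, 9.31]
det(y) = -0.00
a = x + y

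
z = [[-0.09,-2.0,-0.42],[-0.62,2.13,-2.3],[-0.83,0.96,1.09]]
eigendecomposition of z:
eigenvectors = [[-0.91+0.00j, -0.37+0.37j, (-0.37-0.37j)],[(-0.34+0j), 0.65+0.00j, 0.65-0.00j],[-0.21+0.00j, 0.13-0.53j, (0.13+0.53j)]]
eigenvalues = [(-0.94+0j), (2.03+1.53j), (2.03-1.53j)]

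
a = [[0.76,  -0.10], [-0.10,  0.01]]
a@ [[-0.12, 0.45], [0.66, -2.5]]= [[-0.16, 0.59],  [0.02, -0.07]]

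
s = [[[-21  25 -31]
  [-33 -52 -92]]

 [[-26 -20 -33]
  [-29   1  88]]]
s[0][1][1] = -52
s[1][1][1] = 1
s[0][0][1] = 25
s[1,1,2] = 88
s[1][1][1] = 1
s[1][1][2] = 88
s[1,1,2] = 88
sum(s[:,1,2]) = -4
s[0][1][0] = -33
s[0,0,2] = -31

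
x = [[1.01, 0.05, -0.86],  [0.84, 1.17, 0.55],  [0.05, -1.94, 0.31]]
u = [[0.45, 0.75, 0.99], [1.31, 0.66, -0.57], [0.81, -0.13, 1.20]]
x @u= [[-0.18, 0.90, -0.06], [2.36, 1.33, 0.82], [-2.27, -1.28, 1.53]]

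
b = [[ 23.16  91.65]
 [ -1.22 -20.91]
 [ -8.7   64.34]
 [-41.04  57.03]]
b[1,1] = -20.91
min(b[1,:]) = -20.91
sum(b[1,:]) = -22.13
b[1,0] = -1.22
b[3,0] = -41.04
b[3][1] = 57.03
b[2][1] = 64.34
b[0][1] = 91.65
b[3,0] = -41.04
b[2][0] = -8.7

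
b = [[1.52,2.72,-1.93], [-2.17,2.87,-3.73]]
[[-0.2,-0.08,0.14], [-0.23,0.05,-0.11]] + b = [[1.32, 2.64, -1.79], [-2.4, 2.92, -3.84]]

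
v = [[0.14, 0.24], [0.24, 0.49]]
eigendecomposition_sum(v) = [[0.01, -0.01], [-0.01, 0.0]] + [[0.13,0.25], [0.25,0.49]]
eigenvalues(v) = [0.02, 0.61]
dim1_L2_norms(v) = [0.28, 0.55]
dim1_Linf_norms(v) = [0.24, 0.49]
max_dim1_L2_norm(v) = 0.55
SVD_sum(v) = [[0.13, 0.25], [0.25, 0.49]] + [[0.01, -0.01], [-0.01, 0.0]]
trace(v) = 0.63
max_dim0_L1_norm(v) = 0.73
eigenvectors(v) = [[-0.89, -0.45], [0.45, -0.89]]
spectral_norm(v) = 0.61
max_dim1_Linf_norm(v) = 0.49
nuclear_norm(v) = 0.63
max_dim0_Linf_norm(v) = 0.49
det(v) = 0.01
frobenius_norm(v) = 0.61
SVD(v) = [[-0.45, -0.89], [-0.89, 0.45]] @ diag([0.6120269348055829, 0.01797306519441711]) @ [[-0.45,  -0.89], [-0.89,  0.45]]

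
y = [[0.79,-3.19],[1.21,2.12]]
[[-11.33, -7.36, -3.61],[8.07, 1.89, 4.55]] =y @ [[0.31, -1.73, 1.24], [3.63, 1.88, 1.44]]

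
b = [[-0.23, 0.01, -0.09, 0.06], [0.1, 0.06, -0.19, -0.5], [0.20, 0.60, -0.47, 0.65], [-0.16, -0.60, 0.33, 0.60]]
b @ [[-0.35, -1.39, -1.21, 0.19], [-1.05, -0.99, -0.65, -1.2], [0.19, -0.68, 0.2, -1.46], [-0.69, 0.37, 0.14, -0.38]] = [[0.01,0.39,0.26,0.05], [0.21,-0.25,-0.27,0.41], [-1.24,-0.31,-0.64,-0.24], [0.33,0.81,0.73,-0.02]]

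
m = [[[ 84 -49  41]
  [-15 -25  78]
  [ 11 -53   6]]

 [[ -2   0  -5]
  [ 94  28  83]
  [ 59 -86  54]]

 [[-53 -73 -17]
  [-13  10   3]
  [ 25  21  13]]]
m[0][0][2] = 41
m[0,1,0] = -15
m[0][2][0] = 11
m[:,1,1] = [-25, 28, 10]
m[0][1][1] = -25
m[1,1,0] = 94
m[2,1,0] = -13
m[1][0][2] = -5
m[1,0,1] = 0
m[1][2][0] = 59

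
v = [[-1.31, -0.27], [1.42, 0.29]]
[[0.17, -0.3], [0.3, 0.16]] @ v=[[-0.65, -0.13], [-0.17, -0.03]]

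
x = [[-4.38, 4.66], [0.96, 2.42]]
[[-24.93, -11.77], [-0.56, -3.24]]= x@[[3.83, 0.89],[-1.75, -1.69]]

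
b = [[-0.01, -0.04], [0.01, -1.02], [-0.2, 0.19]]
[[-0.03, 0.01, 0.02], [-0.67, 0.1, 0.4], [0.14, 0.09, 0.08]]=b @ [[-0.05,-0.55,-0.79], [0.66,-0.10,-0.40]]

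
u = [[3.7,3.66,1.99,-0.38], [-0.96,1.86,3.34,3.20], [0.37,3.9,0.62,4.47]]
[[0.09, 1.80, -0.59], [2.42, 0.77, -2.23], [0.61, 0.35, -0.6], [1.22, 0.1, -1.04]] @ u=[[-1.61, 1.38, 5.83, 3.09], [7.39, 1.59, 6.0, -8.42], [1.70, 0.54, 2.01, -1.79], [4.03, 0.60, 2.12, -4.79]]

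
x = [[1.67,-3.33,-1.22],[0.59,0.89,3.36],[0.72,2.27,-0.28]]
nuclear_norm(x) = 9.29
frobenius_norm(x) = 5.79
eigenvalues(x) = [(2.44+1.65j), (2.44-1.65j), (-2.6+0j)]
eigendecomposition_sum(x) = [[(0.86+1.32j), (-1.44+1.66j), -0.93+2.02j], [(0.34-0.61j), 0.94+0.23j, (0.98-0.05j)], [0.31-0.34j, (0.58+0.28j), 0.64+0.11j]] + [[(0.86-1.32j),(-1.44-1.66j),(-0.93-2.02j)], [(0.34+0.61j),0.94-0.23j,(0.98+0.05j)], [(0.31+0.34j),0.58-0.28j,0.64-0.11j]] + [[-0.04+0.00j, (-0.46+0j), (0.64-0j)], [(-0.1+0j), -1.00+0.00j, 1.39-0.00j], [0.11-0.00j, 1.12-0.00j, (-1.56+0j)]]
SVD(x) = [[0.78, -0.4, -0.49], [-0.54, -0.83, -0.17], [-0.33, 0.39, -0.86]] @ diag([4.70693781170349, 2.9587601402402344, 1.6236301516298444]) @ [[0.16, -0.81, -0.56],[-0.3, 0.51, -0.81],[-0.94, -0.29, 0.16]]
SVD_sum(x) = [[0.57, -2.96, -2.06], [-0.4, 2.05, 1.42], [-0.25, 1.27, 0.89]] + [[0.35, -0.60, 0.97], [0.73, -1.24, 1.98], [-0.34, 0.59, -0.94]] + [[0.74, 0.23, -0.13], [0.26, 0.08, -0.04], [1.31, 0.41, -0.22]]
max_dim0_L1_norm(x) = 6.49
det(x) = -22.61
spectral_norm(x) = 4.71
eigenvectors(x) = [[0.88+0.00j, 0.88-0.00j, (-0.29+0j)],[-0.18-0.35j, (-0.18+0.35j), (-0.64+0j)],[(-0.07-0.25j), -0.07+0.25j, 0.71+0.00j]]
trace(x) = 2.28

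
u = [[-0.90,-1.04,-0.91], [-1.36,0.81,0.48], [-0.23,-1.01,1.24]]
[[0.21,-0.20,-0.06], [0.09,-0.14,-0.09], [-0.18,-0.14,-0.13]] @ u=[[0.10, -0.32, -0.36], [0.13, -0.12, -0.26], [0.38, 0.21, -0.06]]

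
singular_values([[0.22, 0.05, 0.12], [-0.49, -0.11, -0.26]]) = [0.62, 0.0]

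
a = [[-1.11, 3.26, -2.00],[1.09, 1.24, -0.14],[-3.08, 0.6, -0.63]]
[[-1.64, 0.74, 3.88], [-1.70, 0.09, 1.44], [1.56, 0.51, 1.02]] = a@ [[-0.63, -0.13, -0.13], [-0.84, 0.19, 1.3], [-0.20, 0.01, 0.25]]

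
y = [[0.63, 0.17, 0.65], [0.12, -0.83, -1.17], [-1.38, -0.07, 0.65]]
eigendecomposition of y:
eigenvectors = [[-0.04+0.46j,(-0.04-0.46j),-0.10+0.00j], [(0.45-0.23j),0.45+0.23j,(0.99+0j)], [(-0.73+0j),-0.73-0.00j,(-0.05+0j)]]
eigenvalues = [(0.62+0.86j), (0.62-0.86j), (-0.79+0j)]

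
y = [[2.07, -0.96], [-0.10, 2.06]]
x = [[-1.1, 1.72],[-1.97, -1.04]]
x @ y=[[-2.45, 4.6], [-3.97, -0.25]]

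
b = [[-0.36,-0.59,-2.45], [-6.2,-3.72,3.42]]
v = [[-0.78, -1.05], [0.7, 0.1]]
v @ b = [[6.79, 4.37, -1.68], [-0.87, -0.78, -1.37]]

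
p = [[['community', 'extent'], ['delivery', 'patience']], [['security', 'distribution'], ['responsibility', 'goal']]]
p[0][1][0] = 'delivery'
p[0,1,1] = 'patience'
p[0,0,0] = 'community'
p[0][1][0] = 'delivery'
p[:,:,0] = [['community', 'delivery'], ['security', 'responsibility']]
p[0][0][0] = 'community'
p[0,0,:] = ['community', 'extent']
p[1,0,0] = 'security'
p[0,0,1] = 'extent'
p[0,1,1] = 'patience'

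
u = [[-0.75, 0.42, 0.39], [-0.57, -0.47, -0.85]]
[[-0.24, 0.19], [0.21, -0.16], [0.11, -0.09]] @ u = [[0.07, -0.19, -0.26],[-0.07, 0.16, 0.22],[-0.03, 0.09, 0.12]]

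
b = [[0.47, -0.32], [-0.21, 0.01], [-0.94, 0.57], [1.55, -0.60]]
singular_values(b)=[2.07, 0.2]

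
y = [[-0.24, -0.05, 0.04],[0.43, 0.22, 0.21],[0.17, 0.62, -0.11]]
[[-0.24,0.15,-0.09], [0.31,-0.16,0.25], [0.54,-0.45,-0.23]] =y @ [[0.77, -0.43, 0.55],  [0.54, -0.5, -0.43],  [-0.69, 0.63, 0.52]]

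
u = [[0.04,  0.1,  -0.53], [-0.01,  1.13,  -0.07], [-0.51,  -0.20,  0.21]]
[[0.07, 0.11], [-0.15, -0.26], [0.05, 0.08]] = u@[[-0.1, -0.17], [-0.14, -0.25], [-0.16, -0.27]]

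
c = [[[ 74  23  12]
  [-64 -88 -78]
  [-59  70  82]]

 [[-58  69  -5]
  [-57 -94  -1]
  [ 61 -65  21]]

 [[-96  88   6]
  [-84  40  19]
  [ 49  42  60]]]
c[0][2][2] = 82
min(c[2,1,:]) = -84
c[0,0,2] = 12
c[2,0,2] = 6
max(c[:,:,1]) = 88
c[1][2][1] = -65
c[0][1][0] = -64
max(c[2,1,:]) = 40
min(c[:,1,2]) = -78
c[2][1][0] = -84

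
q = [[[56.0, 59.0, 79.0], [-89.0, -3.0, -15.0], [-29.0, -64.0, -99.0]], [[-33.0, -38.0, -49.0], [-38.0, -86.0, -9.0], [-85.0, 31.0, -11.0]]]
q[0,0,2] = 79.0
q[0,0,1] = 59.0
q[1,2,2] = -11.0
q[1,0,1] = -38.0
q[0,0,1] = 59.0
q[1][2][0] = -85.0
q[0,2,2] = -99.0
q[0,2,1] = -64.0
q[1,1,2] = -9.0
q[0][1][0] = -89.0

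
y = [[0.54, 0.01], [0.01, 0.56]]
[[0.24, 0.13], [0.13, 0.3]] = y @ [[0.44, 0.23], [0.23, 0.54]]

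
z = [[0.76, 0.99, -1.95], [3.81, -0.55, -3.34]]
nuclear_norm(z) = 6.85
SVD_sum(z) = [[1.33,  -0.06,  -1.32], [3.6,  -0.16,  -3.57]] + [[-0.57,1.05,-0.63], [0.21,-0.39,0.23]]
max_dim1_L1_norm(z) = 7.7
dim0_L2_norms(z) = [3.89, 1.13, 3.87]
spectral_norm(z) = 5.41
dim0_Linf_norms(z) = [3.81, 0.99, 3.34]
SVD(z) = [[-0.35,-0.94], [-0.94,0.35]] @ diag([5.409395169641289, 1.4397374408764518]) @ [[-0.71, 0.03, 0.70],  [0.43, -0.78, 0.46]]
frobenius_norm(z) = 5.60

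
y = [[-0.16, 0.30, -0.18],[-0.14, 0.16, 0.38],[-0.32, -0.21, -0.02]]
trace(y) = -0.02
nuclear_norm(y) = 1.20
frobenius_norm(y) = 0.70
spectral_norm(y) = 0.44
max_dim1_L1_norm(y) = 0.68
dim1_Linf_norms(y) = [0.3, 0.38, 0.32]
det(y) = -0.06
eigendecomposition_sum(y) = [[-0.23-0.00j, (0.06+0j), -0.18+0.00j],[0.06+0.00j, -0.02-0.00j, 0.05-0.00j],[(-0.17-0j), (0.04+0j), (-0.13+0j)]] + [[0.03+0.07j,  0.12-0.02j,  (-0-0.11j)], [(-0.1+0.08j),  (0.09+0.18j),  0.17-0.05j], [(-0.08-0.07j),  (-0.13+0.09j),  0.06+0.12j]] + [[0.03-0.07j,  0.12+0.02j,  -0.00+0.11j],  [-0.10-0.08j,  (0.09-0.18j),  (0.17+0.05j)],  [-0.08+0.07j,  -0.13-0.09j,  0.06-0.12j]]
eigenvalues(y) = [(-0.37+0j), (0.18+0.37j), (0.18-0.37j)]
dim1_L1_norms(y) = [0.64, 0.68, 0.55]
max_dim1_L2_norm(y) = 0.44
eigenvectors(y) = [[(-0.78+0j), -0.12+0.42j, -0.12-0.42j],[(0.21+0j), (-0.71+0j), -0.71-0.00j],[(-0.58+0j), (-0.08-0.54j), -0.08+0.54j]]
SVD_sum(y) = [[-0.01,0.00,0.01], [-0.17,0.15,0.37], [-0.01,0.01,0.03]] + [[0.07,0.27,-0.08],[0.0,0.01,-0.00],[-0.06,-0.25,0.07]] + [[-0.22, 0.03, -0.11], [0.03, -0.0, 0.01], [-0.24, 0.03, -0.12]]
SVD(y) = [[-0.03, -0.73, -0.68], [-1.0, -0.03, 0.08], [-0.08, 0.68, -0.73]] @ diag([0.435825489553798, 0.39451223470821445, 0.3727146888985232]) @ [[0.39, -0.35, -0.85], [-0.24, -0.93, 0.27], [0.89, -0.10, 0.45]]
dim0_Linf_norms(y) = [0.32, 0.3, 0.38]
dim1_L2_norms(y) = [0.38, 0.44, 0.38]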